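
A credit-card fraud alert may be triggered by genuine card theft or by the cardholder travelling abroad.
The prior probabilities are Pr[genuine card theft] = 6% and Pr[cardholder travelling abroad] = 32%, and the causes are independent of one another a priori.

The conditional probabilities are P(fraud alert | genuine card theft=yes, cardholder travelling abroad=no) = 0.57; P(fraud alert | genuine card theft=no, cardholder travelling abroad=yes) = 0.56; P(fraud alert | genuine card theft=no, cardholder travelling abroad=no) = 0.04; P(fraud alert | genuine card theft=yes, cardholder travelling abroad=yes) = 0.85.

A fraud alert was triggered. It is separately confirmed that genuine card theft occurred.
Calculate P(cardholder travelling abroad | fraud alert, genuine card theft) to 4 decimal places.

P(cardholder travelling abroad | fraud alert, genuine card theft) ≈ 0.4124

P(fraud alert | genuine card theft) = 0.57×0.68 + 0.85×0.32 = 0.387600 + 0.272000 = 0.659600
Restricting to configurations with cardholder travelling abroad present: 0.85×0.32 = 0.272000.
P(cardholder travelling abroad | fraud alert, genuine card theft) = 0.272000 / 0.659600 ≈ 0.4124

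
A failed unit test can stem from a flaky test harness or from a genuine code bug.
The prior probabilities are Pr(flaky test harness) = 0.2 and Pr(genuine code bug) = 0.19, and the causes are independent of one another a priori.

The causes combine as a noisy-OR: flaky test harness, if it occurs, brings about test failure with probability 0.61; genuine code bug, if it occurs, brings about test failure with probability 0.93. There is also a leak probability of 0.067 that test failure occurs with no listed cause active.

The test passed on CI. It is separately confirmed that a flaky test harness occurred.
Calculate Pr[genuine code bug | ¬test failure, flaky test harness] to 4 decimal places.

Under noisy-OR, P(test failure | causes) = 1 − (1−0.067)·∏(1−qᵢ) over the active causes.
For the numerator, keep only genuine code bug=true terms: 0.025471*0.19 = 0.004839
The normalizing constant is 0.36387*0.81 + 0.025471*0.19 = 0.299574
Posterior = 0.004839 / 0.299574 ≈ 0.0162

Pr[genuine code bug | ¬test failure, flaky test harness] ≈ 0.0162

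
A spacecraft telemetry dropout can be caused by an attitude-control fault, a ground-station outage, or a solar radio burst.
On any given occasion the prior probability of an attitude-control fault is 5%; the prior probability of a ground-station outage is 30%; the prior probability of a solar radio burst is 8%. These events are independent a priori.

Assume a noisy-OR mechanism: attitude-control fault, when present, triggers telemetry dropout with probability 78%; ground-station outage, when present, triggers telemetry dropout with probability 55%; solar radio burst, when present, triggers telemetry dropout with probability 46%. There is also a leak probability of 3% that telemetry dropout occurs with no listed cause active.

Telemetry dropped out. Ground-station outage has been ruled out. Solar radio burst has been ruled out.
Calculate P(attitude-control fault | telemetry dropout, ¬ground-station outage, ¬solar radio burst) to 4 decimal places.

Under noisy-OR, P(telemetry dropout | causes) = 1 − (1−0.03)·∏(1−qᵢ) over the active causes.
P(telemetry dropout | ¬ground-station outage, ¬solar radio burst) = 0.03×0.95 + 0.7866×0.05 = 0.028500 + 0.039330 = 0.067830
Of this, 0.039330 comes from 0.7866×0.05 (the attitude-control fault=true cases).
So P(attitude-control fault | telemetry dropout, ¬ground-station outage, ¬solar radio burst) = 0.039330/0.067830 ≈ 0.5798.

P(attitude-control fault | telemetry dropout, ¬ground-station outage, ¬solar radio burst) ≈ 0.5798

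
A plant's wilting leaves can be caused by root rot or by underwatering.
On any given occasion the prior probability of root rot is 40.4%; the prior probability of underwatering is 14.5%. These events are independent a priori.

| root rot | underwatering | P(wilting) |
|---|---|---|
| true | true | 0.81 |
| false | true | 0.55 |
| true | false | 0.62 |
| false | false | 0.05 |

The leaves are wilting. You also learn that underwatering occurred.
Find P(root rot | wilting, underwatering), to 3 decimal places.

P(wilting | underwatering) = 0.55×0.596 + 0.81×0.404 = 0.327800 + 0.327240 = 0.655040
The root rot-present share is 0.81×0.404 = 0.327240.
So P(root rot | wilting, underwatering) = 0.327240/0.655040 ≈ 0.500.

P(root rot | wilting, underwatering) ≈ 0.500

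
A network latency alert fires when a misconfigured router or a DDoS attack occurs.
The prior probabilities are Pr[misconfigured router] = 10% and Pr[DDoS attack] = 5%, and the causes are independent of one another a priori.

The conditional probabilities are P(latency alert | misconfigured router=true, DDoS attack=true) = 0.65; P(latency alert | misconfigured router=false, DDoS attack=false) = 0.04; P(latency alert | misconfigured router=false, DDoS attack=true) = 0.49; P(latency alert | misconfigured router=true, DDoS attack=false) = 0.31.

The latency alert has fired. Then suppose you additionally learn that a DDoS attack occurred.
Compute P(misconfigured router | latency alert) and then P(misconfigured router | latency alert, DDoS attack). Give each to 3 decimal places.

P(misconfigured router | latency alert) ≈ 0.368; P(misconfigured router | latency alert, DDoS attack) ≈ 0.128

Sum P(latency alert|·) weighted by the priors over the 4 (misconfigured router, DDoS attack) configurations:
  P(latency alert) = 0.04×0.9×0.95 + 0.49×0.9×0.05 + 0.31×0.1×0.95 + 0.65×0.1×0.05
        = 0.034200 + 0.022050 + 0.029450 + 0.003250 = 0.088950
The terms with misconfigured router present sum to 0.032700, so
  P(misconfigured router | latency alert) = 0.032700 / 0.088950 ≈ 0.368

With the extra evidence:
Weight on misconfigured router=true, given the evidence: 0.65×0.1 = 0.065000
The normalizing constant is 0.49×0.9 + 0.65×0.1 = 0.506000
Posterior = 0.065000 / 0.506000 ≈ 0.128
Conditioning on DDoS attack lowers the posterior on misconfigured router: the classic explaining-away effect in a common-effect structure.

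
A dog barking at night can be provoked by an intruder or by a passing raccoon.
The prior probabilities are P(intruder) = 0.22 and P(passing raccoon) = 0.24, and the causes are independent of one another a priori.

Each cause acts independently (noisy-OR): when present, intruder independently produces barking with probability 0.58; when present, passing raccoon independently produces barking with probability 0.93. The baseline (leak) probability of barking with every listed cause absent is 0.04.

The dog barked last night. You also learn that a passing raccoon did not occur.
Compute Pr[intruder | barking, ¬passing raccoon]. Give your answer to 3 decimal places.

Pr[intruder | barking, ¬passing raccoon] ≈ 0.808

Under noisy-OR, P(barking | causes) = 1 − (1−0.04)·∏(1−qᵢ) over the active causes.
P(barking | ¬passing raccoon) = 0.04×0.78 + 0.5968×0.22 = 0.031200 + 0.131296 = 0.162496
Of this, 0.131296 comes from 0.5968×0.22 (the intruder=true cases).
So P(intruder | barking, ¬passing raccoon) = 0.131296/0.162496 ≈ 0.808.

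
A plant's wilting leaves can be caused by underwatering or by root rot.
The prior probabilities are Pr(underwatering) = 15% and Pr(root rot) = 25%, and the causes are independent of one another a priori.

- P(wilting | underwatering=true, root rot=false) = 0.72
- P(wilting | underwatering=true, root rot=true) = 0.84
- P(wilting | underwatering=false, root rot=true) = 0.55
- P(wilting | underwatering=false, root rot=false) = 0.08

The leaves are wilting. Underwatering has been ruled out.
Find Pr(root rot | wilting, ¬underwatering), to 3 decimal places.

P(wilting | ¬underwatering) = 0.08·0.75 + 0.55·0.25 = 0.060000 + 0.137500 = 0.197500
Of this, 0.137500 comes from 0.55·0.25 (the root rot=true cases).
So P(root rot | wilting, ¬underwatering) = 0.137500/0.197500 ≈ 0.696.

Pr(root rot | wilting, ¬underwatering) ≈ 0.696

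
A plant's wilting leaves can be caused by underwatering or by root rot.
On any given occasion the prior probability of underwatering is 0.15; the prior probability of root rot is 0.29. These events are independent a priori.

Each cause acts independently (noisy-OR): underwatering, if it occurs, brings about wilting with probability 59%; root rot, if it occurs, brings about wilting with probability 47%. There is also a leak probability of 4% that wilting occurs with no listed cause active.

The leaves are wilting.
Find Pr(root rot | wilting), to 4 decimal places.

Pr(root rot | wilting) ≈ 0.6367

Under noisy-OR, P(wilting | causes) = 1 − (1−0.04)·∏(1−qᵢ) over the active causes.
Sum P(wilting|·) weighted by the priors over the 4 (underwatering, root rot) configurations:
  P(wilting) = 0.04*0.85*0.71 + 0.4912*0.85*0.29 + 0.6064*0.15*0.71 + 0.791392*0.15*0.29
        = 0.024140 + 0.121081 + 0.064582 + 0.034426 = 0.244229
Keeping only the root rot-present terms gives 0.155507, so
  P(root rot | wilting) = 0.155507 / 0.244229 ≈ 0.6367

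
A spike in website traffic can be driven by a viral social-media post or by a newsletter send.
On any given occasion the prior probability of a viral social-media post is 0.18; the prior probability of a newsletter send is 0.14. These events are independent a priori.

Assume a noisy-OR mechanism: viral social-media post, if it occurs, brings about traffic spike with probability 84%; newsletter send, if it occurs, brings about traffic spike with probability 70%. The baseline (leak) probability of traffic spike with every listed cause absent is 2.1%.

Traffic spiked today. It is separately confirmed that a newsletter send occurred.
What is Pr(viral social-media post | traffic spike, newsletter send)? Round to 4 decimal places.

Pr(viral social-media post | traffic spike, newsletter send) ≈ 0.2285

Under noisy-OR, P(traffic spike | causes) = 1 − (1−0.021)·∏(1−qᵢ) over the active causes.
By total probability over both values of viral social-media post:
  P(traffic spike | newsletter send) = 0.7063×0.82 + 0.953008×0.18
        = 0.579166 + 0.171541 = 0.750707
The terms with viral social-media post present sum to 0.171541, so
  P(viral social-media post | traffic spike, newsletter send) = 0.171541 / 0.750707 ≈ 0.2285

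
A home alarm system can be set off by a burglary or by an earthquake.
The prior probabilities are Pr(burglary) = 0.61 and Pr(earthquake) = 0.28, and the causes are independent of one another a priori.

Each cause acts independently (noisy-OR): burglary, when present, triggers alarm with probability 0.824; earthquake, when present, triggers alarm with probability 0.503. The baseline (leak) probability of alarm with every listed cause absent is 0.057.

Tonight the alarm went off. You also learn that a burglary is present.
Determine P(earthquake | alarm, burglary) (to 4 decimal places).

P(earthquake | alarm, burglary) ≈ 0.2996

Under noisy-OR, P(alarm | causes) = 1 − (1−0.057)·∏(1−qᵢ) over the active causes.
Weight on earthquake=true, given the evidence: 0.917514·0.28 = 0.256904
Denominator P(alarm | burglary): 0.834032·0.72 + 0.917514·0.28 = 0.857407
P(earthquake | alarm, burglary) = 0.256904/0.857407 ≈ 0.2996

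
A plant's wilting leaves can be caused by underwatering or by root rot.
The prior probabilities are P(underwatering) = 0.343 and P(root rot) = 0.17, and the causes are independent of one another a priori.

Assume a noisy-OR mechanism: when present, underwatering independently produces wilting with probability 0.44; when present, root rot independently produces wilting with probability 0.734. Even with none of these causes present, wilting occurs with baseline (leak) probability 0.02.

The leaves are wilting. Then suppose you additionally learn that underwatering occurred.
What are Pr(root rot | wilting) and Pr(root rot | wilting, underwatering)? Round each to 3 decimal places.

Pr(root rot | wilting) ≈ 0.487; Pr(root rot | wilting, underwatering) ≈ 0.279

Under noisy-OR, P(wilting | causes) = 1 − (1−0.02)·∏(1−qᵢ) over the active causes.
Enumerate the 4 (underwatering, root rot) configurations and weight by the priors:
  P(wilting) = 0.02·0.657·0.83 + 0.73932·0.657·0.17 + 0.4512·0.343·0.83 + 0.854019·0.343·0.17
        = 0.010906 + 0.082575 + 0.128452 + 0.049798 = 0.271731
Keeping only the root rot-present terms gives 0.132373, so
  P(root rot | wilting) = 0.132373 / 0.271731 ≈ 0.487

Now also conditioning on underwatering=true:
Sum P(wilting|·) weighted by the priors over both values of root rot:
  P(wilting | underwatering) = 0.4512×0.83 + 0.854019×0.17
        = 0.374496 + 0.145183 = 0.519679
The terms with root rot present sum to 0.145183, so
  P(root rot | wilting, underwatering) = 0.145183 / 0.519679 ≈ 0.279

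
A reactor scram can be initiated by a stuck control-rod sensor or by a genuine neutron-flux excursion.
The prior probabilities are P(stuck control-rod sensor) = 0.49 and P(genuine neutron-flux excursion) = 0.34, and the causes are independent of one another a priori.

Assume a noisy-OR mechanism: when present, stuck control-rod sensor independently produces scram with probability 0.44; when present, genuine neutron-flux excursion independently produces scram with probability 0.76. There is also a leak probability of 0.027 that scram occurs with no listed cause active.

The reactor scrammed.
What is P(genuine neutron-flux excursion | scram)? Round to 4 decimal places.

P(genuine neutron-flux excursion | scram) ≈ 0.6399

Under noisy-OR, P(scram | causes) = 1 − (1−0.027)·∏(1−qᵢ) over the active causes.
Weight on genuine neutron-flux excursion=true, given the evidence: 0.132908 + 0.144814 = 0.277722
Normalizer over all consistent configurations: 0.027*0.51*0.66 + 0.76648*0.51*0.34 + 0.45512*0.49*0.66 + 0.869229*0.49*0.34 = 0.433996
P(genuine neutron-flux excursion | scram) = 0.277722/0.433996 ≈ 0.6399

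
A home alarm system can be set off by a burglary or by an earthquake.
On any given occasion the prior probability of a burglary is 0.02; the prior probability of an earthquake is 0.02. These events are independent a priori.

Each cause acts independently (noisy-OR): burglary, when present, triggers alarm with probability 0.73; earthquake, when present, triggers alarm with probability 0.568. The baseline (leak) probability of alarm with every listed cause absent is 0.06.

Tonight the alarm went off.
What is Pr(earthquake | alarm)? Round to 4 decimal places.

Pr(earthquake | alarm) ≈ 0.1424

Under noisy-OR, P(alarm | causes) = 1 − (1−0.06)·∏(1−qᵢ) over the active causes.
By total probability over the 4 (burglary, earthquake) configurations:
  P(alarm) = 0.06*0.98*0.98 + 0.59392*0.98*0.02 + 0.7462*0.02*0.98 + 0.890358*0.02*0.02
        = 0.057624 + 0.011641 + 0.014626 + 0.000356 = 0.084247
Configurations with earthquake contribute 0.011997, so
  P(earthquake | alarm) = 0.011997 / 0.084247 ≈ 0.1424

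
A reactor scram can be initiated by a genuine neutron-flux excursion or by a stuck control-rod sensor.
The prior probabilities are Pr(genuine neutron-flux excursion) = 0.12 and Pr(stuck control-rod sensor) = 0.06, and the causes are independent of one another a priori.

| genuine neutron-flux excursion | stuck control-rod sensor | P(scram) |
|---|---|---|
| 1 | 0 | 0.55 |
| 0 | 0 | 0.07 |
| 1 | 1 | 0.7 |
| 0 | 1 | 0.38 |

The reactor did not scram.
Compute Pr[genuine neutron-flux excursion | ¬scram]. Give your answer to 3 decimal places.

Weight on genuine neutron-flux excursion=true, given the evidence: 0.050760 + 0.002160 = 0.052920
Denominator P(¬scram): 0.93·0.88·0.94 + 0.62·0.88·0.06 + 0.45·0.12·0.94 + 0.3·0.12·0.06 = 0.854952
P(genuine neutron-flux excursion | ¬scram) = 0.052920/0.854952 ≈ 0.062

Pr[genuine neutron-flux excursion | ¬scram] ≈ 0.062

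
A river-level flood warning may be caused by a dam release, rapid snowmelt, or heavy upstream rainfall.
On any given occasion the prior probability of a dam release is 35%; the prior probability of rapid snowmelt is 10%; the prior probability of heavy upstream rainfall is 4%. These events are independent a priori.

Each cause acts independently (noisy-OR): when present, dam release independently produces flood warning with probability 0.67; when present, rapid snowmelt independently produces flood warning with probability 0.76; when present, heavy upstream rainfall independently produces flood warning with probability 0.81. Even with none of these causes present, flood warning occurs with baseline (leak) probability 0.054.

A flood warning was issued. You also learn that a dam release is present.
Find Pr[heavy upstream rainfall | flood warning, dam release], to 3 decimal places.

Pr[heavy upstream rainfall | flood warning, dam release] ≈ 0.052

Under noisy-OR, P(flood warning | causes) = 1 − (1−0.054)·∏(1−qᵢ) over the active causes.
By total probability over the 4 (rapid snowmelt, heavy upstream rainfall) configurations:
  P(flood warning | dam release) = 0.68782·0.9·0.96 + 0.940686·0.9·0.04 + 0.925077·0.1·0.96 + 0.985765·0.1·0.04
        = 0.594276 + 0.033865 + 0.088807 + 0.003943 = 0.720891
The terms with heavy upstream rainfall present sum to 0.037808, so
  P(heavy upstream rainfall | flood warning, dam release) = 0.037808 / 0.720891 ≈ 0.052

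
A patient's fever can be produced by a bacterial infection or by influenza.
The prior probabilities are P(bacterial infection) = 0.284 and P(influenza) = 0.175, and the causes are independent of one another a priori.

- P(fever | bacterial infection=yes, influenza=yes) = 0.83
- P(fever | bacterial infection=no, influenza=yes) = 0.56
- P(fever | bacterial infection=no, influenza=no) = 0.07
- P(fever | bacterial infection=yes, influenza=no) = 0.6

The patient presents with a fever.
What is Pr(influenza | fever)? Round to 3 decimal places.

For the numerator, keep only influenza=true terms: 0.070168 + 0.041251 = 0.111419
The normalizing constant is 0.07·0.716·0.825 + 0.56·0.716·0.175 + 0.6·0.284·0.825 + 0.83·0.284·0.175 = 0.293348
P(influenza | fever) = 0.111419/0.293348 ≈ 0.380

Pr(influenza | fever) ≈ 0.380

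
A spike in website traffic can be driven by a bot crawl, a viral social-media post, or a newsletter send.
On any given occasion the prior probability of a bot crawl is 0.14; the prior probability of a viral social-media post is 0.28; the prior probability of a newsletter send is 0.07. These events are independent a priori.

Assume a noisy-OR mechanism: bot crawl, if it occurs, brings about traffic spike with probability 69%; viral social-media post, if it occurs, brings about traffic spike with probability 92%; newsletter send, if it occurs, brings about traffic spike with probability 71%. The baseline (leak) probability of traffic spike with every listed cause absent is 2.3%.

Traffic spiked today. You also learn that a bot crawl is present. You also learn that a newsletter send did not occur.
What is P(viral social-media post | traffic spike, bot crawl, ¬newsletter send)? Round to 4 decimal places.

Under noisy-OR, P(traffic spike | causes) = 1 − (1−0.023)·∏(1−qᵢ) over the active causes.
By total probability over both values of viral social-media post:
  P(traffic spike | bot crawl, ¬newsletter send) = 0.69713·0.72 + 0.97577·0.28
        = 0.501934 + 0.273216 = 0.775150
Configurations with viral social-media post contribute 0.273216, so
  P(viral social-media post | traffic spike, bot crawl, ¬newsletter send) = 0.273216 / 0.775150 ≈ 0.3525

P(viral social-media post | traffic spike, bot crawl, ¬newsletter send) ≈ 0.3525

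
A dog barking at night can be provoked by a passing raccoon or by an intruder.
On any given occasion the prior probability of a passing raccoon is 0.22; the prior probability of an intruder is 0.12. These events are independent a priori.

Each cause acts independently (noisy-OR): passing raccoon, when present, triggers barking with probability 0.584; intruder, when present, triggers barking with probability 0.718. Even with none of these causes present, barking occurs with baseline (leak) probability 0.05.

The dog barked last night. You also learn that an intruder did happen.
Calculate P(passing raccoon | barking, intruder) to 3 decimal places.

Under noisy-OR, P(barking | causes) = 1 − (1−0.05)·∏(1−qᵢ) over the active causes.
Sum P(barking|·) weighted by the priors over both values of passing raccoon:
  P(barking | intruder) = 0.7321·0.78 + 0.888554·0.22
        = 0.571038 + 0.195482 = 0.766520
Keeping only the passing raccoon-present terms gives 0.195482, so
  P(passing raccoon | barking, intruder) = 0.195482 / 0.766520 ≈ 0.255

P(passing raccoon | barking, intruder) ≈ 0.255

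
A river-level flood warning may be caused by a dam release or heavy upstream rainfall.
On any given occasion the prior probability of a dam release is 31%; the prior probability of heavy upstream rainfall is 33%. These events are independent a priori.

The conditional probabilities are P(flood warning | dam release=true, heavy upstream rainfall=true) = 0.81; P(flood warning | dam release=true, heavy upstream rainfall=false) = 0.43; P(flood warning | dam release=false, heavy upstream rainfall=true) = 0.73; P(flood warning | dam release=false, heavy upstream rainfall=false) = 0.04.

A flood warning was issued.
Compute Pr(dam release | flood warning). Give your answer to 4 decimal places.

P(flood warning) = 0.04×0.69×0.67 + 0.73×0.69×0.33 + 0.43×0.31×0.67 + 0.81×0.31×0.33 = 0.018492 + 0.166221 + 0.089311 + 0.082863 = 0.356887
The dam release-present share is 0.089311 + 0.082863 = 0.172174.
Hence the posterior is 0.172174/0.356887 ≈ 0.4824.

Pr(dam release | flood warning) ≈ 0.4824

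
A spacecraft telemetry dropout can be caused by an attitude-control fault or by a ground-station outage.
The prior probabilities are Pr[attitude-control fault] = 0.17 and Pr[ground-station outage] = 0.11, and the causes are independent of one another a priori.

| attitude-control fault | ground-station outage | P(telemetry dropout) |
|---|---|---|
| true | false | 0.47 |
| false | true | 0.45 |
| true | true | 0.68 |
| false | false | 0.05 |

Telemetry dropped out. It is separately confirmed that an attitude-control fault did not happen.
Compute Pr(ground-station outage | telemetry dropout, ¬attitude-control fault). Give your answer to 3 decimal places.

Enumerate both values of ground-station outage and weight by the priors:
  P(telemetry dropout | ¬attitude-control fault) = 0.05·0.89 + 0.45·0.11
        = 0.044500 + 0.049500 = 0.094000
Configurations with ground-station outage contribute 0.049500, so
  P(ground-station outage | telemetry dropout, ¬attitude-control fault) = 0.049500 / 0.094000 ≈ 0.527

Pr(ground-station outage | telemetry dropout, ¬attitude-control fault) ≈ 0.527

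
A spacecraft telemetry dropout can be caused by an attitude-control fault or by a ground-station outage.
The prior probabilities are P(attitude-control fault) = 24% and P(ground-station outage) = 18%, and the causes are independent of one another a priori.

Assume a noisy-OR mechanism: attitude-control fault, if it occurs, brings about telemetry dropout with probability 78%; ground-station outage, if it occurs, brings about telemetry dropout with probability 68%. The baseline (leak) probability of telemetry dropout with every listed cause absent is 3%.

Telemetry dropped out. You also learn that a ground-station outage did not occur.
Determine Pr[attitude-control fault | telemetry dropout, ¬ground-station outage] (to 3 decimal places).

Under noisy-OR, P(telemetry dropout | causes) = 1 − (1−0.03)·∏(1−qᵢ) over the active causes.
For the numerator, keep only attitude-control fault=true terms: 0.7866·0.24 = 0.188784
Normalizer over all consistent configurations: 0.03·0.76 + 0.7866·0.24 = 0.211584
P(attitude-control fault | telemetry dropout, ¬ground-station outage) = 0.188784/0.211584 ≈ 0.892

Pr[attitude-control fault | telemetry dropout, ¬ground-station outage] ≈ 0.892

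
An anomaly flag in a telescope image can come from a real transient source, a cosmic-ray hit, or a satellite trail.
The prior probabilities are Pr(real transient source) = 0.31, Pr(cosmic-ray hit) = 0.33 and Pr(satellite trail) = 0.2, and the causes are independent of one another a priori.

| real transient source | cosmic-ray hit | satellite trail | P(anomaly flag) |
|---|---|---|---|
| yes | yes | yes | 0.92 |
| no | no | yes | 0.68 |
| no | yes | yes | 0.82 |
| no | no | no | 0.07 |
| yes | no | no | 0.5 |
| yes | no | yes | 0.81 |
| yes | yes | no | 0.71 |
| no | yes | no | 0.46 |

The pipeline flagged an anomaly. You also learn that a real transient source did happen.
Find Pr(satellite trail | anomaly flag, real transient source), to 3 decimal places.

Pr(satellite trail | anomaly flag, real transient source) ≈ 0.271

For the numerator, keep only satellite trail=true terms: 0.108540 + 0.060720 = 0.169260
Denominator P(anomaly flag | real transient source): 0.5×0.67×0.8 + 0.81×0.67×0.2 + 0.71×0.33×0.8 + 0.92×0.33×0.2 = 0.624700
P(satellite trail | anomaly flag, real transient source) = 0.169260/0.624700 ≈ 0.271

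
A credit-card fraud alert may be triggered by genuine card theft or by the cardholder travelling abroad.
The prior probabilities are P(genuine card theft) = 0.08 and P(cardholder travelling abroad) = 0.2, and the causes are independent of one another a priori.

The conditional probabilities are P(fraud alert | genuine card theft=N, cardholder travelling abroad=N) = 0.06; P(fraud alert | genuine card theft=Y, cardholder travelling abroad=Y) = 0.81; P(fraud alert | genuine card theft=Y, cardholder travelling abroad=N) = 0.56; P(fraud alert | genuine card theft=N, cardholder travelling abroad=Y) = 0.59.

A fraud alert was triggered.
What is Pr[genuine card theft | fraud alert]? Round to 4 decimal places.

Pr[genuine card theft | fraud alert] ≈ 0.2422

P(fraud alert) = 0.06·0.92·0.8 + 0.59·0.92·0.2 + 0.56·0.08·0.8 + 0.81·0.08·0.2 = 0.044160 + 0.108560 + 0.035840 + 0.012960 = 0.201520
The genuine card theft-present share is 0.035840 + 0.012960 = 0.048800.
So P(genuine card theft | fraud alert) = 0.048800/0.201520 ≈ 0.2422.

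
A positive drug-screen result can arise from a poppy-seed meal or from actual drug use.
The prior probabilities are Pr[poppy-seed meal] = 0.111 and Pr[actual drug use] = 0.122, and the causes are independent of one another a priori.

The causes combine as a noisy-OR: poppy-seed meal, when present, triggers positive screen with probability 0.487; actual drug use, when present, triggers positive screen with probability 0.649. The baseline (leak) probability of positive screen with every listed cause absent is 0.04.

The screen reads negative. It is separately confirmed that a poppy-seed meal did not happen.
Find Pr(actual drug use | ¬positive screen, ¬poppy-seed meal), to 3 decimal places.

Under noisy-OR, P(positive screen | causes) = 1 − (1−0.04)·∏(1−qᵢ) over the active causes.
By total probability over both values of actual drug use:
  P(¬positive screen | ¬poppy-seed meal) = 0.96*0.878 + 0.33696*0.122
        = 0.842880 + 0.041109 = 0.883989
The terms with actual drug use present sum to 0.041109, so
  P(actual drug use | ¬positive screen, ¬poppy-seed meal) = 0.041109 / 0.883989 ≈ 0.047

Pr(actual drug use | ¬positive screen, ¬poppy-seed meal) ≈ 0.047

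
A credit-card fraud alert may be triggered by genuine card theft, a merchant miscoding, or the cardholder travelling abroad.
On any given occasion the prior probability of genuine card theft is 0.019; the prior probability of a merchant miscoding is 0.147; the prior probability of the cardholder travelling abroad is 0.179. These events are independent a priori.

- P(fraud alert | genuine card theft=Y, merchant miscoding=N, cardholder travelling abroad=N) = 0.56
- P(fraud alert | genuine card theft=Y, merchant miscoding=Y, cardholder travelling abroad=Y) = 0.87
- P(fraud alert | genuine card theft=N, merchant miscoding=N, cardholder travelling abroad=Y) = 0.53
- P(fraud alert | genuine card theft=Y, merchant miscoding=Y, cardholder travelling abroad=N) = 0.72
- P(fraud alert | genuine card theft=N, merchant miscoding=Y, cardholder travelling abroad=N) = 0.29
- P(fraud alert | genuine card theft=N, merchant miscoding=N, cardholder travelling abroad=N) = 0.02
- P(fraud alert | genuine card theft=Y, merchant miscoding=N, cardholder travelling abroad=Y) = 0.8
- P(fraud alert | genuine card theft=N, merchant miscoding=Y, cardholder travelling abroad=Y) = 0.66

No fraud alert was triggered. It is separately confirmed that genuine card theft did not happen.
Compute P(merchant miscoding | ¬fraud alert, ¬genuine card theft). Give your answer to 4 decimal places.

P(¬fraud alert | ¬genuine card theft) = 0.98·0.853·0.821 + 0.47·0.853·0.179 + 0.71·0.147·0.821 + 0.34·0.147·0.179 = 0.686307 + 0.071763 + 0.085688 + 0.008946 = 0.852704
Of this, 0.094634 comes from 0.085688 + 0.008946 (the merchant miscoding=true cases).
Hence the posterior is 0.094634/0.852704 ≈ 0.1110.

P(merchant miscoding | ¬fraud alert, ¬genuine card theft) ≈ 0.1110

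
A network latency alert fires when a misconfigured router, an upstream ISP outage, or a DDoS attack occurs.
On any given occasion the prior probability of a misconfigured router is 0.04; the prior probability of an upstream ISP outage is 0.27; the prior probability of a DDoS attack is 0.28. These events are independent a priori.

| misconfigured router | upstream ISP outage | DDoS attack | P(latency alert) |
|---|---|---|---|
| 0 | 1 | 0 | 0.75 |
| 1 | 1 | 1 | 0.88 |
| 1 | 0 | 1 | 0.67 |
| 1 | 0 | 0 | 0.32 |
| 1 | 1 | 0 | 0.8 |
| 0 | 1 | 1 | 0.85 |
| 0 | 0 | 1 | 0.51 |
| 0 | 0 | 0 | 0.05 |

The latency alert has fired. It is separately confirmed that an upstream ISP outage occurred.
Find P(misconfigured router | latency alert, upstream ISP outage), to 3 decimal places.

P(misconfigured router | latency alert, upstream ISP outage) ≈ 0.042

For the numerator, keep only misconfigured router=true terms: 0.023040 + 0.009856 = 0.032896
Normalizer over all consistent configurations: 0.75×0.96×0.72 + 0.85×0.96×0.28 + 0.8×0.04×0.72 + 0.88×0.04×0.28 = 0.779776
P(misconfigured router | latency alert, upstream ISP outage) = 0.032896/0.779776 ≈ 0.042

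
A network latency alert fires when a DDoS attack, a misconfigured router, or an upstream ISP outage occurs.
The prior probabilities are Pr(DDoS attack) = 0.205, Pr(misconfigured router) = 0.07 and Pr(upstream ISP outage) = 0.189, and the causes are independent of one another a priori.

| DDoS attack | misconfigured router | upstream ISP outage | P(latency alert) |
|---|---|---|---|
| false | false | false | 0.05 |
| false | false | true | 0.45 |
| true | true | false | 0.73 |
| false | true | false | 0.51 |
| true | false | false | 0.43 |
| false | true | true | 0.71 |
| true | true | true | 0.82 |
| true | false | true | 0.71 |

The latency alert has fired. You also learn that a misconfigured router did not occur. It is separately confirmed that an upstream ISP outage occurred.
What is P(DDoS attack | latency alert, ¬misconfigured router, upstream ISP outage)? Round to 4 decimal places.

P(DDoS attack | latency alert, ¬misconfigured router, upstream ISP outage) ≈ 0.2892

Enumerate both values of DDoS attack and weight by the priors:
  P(latency alert | ¬misconfigured router, upstream ISP outage) = 0.45·0.795 + 0.71·0.205
        = 0.357750 + 0.145550 = 0.503300
Keeping only the DDoS attack-present terms gives 0.145550, so
  P(DDoS attack | latency alert, ¬misconfigured router, upstream ISP outage) = 0.145550 / 0.503300 ≈ 0.2892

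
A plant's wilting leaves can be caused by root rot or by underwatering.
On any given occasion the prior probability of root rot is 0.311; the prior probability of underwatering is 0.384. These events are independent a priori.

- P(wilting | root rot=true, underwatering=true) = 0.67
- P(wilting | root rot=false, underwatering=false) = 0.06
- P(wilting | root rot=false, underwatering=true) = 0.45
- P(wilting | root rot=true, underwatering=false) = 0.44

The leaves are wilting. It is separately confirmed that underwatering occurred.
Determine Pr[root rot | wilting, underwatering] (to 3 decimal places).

Pr[root rot | wilting, underwatering] ≈ 0.402

For the numerator, keep only root rot=true terms: 0.67×0.311 = 0.208370
The normalizing constant is 0.45×0.689 + 0.67×0.311 = 0.518420
Posterior = 0.208370 / 0.518420 ≈ 0.402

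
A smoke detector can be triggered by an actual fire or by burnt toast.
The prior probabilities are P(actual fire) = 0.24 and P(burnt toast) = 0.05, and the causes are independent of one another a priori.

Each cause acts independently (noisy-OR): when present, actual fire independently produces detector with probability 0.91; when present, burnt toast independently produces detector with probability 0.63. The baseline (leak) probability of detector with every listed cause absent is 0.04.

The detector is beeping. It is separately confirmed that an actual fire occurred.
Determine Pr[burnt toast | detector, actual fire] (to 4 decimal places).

Under noisy-OR, P(detector | causes) = 1 − (1−0.04)·∏(1−qᵢ) over the active causes.
Sum P(detector|·) weighted by the priors over both values of burnt toast:
  P(detector | actual fire) = 0.9136*0.95 + 0.968032*0.05
        = 0.867920 + 0.048402 = 0.916322
Keeping only the burnt toast-present terms gives 0.048402, so
  P(burnt toast | detector, actual fire) = 0.048402 / 0.916322 ≈ 0.0528

Pr[burnt toast | detector, actual fire] ≈ 0.0528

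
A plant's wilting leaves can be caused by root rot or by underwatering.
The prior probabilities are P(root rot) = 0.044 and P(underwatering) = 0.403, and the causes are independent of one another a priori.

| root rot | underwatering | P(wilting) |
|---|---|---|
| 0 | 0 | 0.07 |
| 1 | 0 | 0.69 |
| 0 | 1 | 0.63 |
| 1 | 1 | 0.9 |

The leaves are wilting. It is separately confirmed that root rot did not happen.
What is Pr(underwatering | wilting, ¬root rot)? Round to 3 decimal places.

By total probability over both values of underwatering:
  P(wilting | ¬root rot) = 0.07*0.597 + 0.63*0.403
        = 0.041790 + 0.253890 = 0.295680
The terms with underwatering present sum to 0.253890, so
  P(underwatering | wilting, ¬root rot) = 0.253890 / 0.295680 ≈ 0.859

Pr(underwatering | wilting, ¬root rot) ≈ 0.859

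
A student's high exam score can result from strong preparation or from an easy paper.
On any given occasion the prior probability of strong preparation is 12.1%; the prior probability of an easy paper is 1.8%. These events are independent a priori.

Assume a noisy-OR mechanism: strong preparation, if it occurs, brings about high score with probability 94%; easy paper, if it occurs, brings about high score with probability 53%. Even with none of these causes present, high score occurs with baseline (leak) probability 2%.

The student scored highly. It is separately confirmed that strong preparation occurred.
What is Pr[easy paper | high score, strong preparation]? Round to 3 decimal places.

Under noisy-OR, P(high score | causes) = 1 − (1−0.02)·∏(1−qᵢ) over the active causes.
Enumerate both values of easy paper and weight by the priors:
  P(high score | strong preparation) = 0.9412·0.982 + 0.972364·0.018
        = 0.924258 + 0.017503 = 0.941761
Configurations with easy paper contribute 0.017503, so
  P(easy paper | high score, strong preparation) = 0.017503 / 0.941761 ≈ 0.019

Pr[easy paper | high score, strong preparation] ≈ 0.019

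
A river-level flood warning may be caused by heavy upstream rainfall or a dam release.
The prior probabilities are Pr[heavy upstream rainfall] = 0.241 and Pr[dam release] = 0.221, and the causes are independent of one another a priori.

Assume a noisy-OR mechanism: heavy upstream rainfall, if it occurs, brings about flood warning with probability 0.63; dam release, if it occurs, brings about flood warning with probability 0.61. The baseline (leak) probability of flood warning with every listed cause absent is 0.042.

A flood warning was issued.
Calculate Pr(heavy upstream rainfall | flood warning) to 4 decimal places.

Pr(heavy upstream rainfall | flood warning) ≈ 0.5626

Under noisy-OR, P(flood warning | causes) = 1 − (1−0.042)·∏(1−qᵢ) over the active causes.
P(flood warning) = 0.042*0.759*0.779 + 0.62638*0.759*0.221 + 0.64554*0.241*0.779 + 0.861761*0.241*0.221 = 0.024833 + 0.105068 + 0.121193 + 0.045898 = 0.296992
The heavy upstream rainfall-present share is 0.121193 + 0.045898 = 0.167091.
Hence the posterior is 0.167091/0.296992 ≈ 0.5626.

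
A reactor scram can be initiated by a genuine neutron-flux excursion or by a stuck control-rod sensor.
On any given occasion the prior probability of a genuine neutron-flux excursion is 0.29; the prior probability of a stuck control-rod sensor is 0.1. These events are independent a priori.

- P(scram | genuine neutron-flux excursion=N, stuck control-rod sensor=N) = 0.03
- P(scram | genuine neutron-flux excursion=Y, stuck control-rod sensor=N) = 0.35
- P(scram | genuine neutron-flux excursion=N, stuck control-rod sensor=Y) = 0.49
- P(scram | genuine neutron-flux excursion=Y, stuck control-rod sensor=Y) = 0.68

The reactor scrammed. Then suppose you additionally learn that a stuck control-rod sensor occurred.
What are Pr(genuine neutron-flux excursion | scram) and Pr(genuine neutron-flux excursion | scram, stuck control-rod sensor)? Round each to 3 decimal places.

By total probability over the 4 (genuine neutron-flux excursion, stuck control-rod sensor) configurations:
  P(scram) = 0.03×0.71×0.9 + 0.49×0.71×0.1 + 0.35×0.29×0.9 + 0.68×0.29×0.1
        = 0.019170 + 0.034790 + 0.091350 + 0.019720 = 0.165030
The terms with genuine neutron-flux excursion present sum to 0.111070, so
  P(genuine neutron-flux excursion | scram) = 0.111070 / 0.165030 ≈ 0.673

Now condition on the additional information:
P(scram | stuck control-rod sensor) = 0.49·0.71 + 0.68·0.29 = 0.347900 + 0.197200 = 0.545100
Of this, 0.197200 comes from 0.68·0.29 (the genuine neutron-flux excursion=true cases).
Hence the posterior is 0.197200/0.545100 ≈ 0.362.

Pr(genuine neutron-flux excursion | scram) ≈ 0.673; Pr(genuine neutron-flux excursion | scram, stuck control-rod sensor) ≈ 0.362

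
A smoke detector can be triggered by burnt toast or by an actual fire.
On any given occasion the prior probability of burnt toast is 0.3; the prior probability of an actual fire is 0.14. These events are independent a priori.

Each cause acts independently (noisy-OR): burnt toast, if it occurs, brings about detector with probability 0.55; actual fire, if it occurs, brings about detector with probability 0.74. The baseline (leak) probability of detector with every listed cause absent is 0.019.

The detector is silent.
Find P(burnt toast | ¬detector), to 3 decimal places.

Under noisy-OR, P(detector | causes) = 1 − (1−0.019)·∏(1−qᵢ) over the active causes.
Sum P(¬detector|·) weighted by the priors over the 4 (burnt toast, actual fire) configurations:
  P(¬detector) = 0.981·0.7·0.86 + 0.25506·0.7·0.14 + 0.44145·0.3·0.86 + 0.114777·0.3·0.14
        = 0.590562 + 0.024996 + 0.113894 + 0.004821 = 0.734273
Configurations with burnt toast contribute 0.118715, so
  P(burnt toast | ¬detector) = 0.118715 / 0.734273 ≈ 0.162

P(burnt toast | ¬detector) ≈ 0.162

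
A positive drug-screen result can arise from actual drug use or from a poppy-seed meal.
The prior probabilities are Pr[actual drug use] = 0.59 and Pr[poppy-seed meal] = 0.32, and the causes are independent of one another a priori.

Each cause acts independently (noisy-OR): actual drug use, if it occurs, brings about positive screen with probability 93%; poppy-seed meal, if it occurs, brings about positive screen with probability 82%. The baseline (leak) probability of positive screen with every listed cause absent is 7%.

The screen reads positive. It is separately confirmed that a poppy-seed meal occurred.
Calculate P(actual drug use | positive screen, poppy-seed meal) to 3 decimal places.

Under noisy-OR, P(positive screen | causes) = 1 − (1−0.07)·∏(1−qᵢ) over the active causes.
P(positive screen | poppy-seed meal) = 0.8326*0.41 + 0.988282*0.59 = 0.341366 + 0.583086 = 0.924452
The actual drug use-present share is 0.988282*0.59 = 0.583086.
Hence the posterior is 0.583086/0.924452 ≈ 0.631.

P(actual drug use | positive screen, poppy-seed meal) ≈ 0.631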